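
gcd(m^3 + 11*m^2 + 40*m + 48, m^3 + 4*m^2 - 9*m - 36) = m^2 + 7*m + 12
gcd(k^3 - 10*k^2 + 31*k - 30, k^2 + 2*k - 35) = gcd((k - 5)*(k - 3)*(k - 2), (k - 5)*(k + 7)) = k - 5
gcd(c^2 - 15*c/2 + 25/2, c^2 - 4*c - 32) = 1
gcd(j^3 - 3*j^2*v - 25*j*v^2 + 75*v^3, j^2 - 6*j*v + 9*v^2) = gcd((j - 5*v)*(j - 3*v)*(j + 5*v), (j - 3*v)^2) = -j + 3*v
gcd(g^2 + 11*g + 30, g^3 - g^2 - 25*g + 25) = g + 5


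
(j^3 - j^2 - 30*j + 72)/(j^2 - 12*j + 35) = (j^3 - j^2 - 30*j + 72)/(j^2 - 12*j + 35)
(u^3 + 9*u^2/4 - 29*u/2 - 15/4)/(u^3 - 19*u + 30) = (u + 1/4)/(u - 2)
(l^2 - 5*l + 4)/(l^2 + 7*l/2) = 2*(l^2 - 5*l + 4)/(l*(2*l + 7))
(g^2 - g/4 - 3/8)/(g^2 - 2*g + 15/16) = 2*(2*g + 1)/(4*g - 5)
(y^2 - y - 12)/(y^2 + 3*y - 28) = (y + 3)/(y + 7)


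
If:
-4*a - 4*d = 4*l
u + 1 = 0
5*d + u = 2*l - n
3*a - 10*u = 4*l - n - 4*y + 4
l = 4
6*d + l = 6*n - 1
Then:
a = -193/36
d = 49/36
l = 4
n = 79/36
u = -1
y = 215/36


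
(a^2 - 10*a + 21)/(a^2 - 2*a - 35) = (a - 3)/(a + 5)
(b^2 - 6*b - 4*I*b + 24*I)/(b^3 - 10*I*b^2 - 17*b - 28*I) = (b - 6)/(b^2 - 6*I*b + 7)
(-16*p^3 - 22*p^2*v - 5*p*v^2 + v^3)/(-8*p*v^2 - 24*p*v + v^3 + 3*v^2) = (2*p^2 + 3*p*v + v^2)/(v*(v + 3))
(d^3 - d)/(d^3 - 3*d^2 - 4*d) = (d - 1)/(d - 4)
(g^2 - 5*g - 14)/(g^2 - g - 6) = (g - 7)/(g - 3)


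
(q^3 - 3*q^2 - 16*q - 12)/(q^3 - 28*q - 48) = (q + 1)/(q + 4)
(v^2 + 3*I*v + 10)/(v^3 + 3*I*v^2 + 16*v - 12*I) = (v + 5*I)/(v^2 + 5*I*v + 6)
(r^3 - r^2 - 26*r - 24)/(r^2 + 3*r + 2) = (r^2 - 2*r - 24)/(r + 2)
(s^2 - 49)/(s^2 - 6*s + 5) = (s^2 - 49)/(s^2 - 6*s + 5)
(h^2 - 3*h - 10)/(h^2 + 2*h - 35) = (h + 2)/(h + 7)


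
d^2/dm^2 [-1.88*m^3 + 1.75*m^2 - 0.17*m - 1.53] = 3.5 - 11.28*m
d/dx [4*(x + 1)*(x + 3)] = 8*x + 16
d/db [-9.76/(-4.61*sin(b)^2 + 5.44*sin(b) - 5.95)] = (53.0944 - 89.9872*sin(b))*cos(b)/(4.61*sin(b)^2 - 5.44*sin(b) + 5.95)^2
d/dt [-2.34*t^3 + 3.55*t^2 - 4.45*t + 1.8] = -7.02*t^2 + 7.1*t - 4.45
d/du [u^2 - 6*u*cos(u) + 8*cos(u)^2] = 6*u*sin(u) + 2*u - 8*sin(2*u) - 6*cos(u)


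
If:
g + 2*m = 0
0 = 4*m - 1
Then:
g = -1/2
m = 1/4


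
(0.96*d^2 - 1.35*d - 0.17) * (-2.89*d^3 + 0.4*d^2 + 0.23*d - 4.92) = -2.7744*d^5 + 4.2855*d^4 + 0.1721*d^3 - 5.1017*d^2 + 6.6029*d + 0.8364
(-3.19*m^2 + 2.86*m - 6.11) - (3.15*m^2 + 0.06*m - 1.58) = -6.34*m^2 + 2.8*m - 4.53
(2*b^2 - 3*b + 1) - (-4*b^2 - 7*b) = 6*b^2 + 4*b + 1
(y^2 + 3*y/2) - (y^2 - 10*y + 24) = 23*y/2 - 24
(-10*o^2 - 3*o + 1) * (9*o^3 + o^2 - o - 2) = -90*o^5 - 37*o^4 + 16*o^3 + 24*o^2 + 5*o - 2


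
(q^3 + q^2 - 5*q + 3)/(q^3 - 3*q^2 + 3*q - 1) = (q + 3)/(q - 1)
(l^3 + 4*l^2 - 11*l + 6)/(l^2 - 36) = (l^2 - 2*l + 1)/(l - 6)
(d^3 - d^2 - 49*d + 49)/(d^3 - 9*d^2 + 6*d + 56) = (d^2 + 6*d - 7)/(d^2 - 2*d - 8)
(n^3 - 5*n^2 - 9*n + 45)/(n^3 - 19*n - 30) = (n - 3)/(n + 2)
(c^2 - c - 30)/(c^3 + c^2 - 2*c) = (c^2 - c - 30)/(c*(c^2 + c - 2))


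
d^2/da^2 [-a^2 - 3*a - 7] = -2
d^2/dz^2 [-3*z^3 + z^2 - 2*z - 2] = 2 - 18*z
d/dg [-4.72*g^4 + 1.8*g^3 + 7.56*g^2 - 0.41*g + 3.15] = -18.88*g^3 + 5.4*g^2 + 15.12*g - 0.41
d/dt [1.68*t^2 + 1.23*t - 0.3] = 3.36*t + 1.23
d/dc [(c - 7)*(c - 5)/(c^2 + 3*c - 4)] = 3*(5*c^2 - 26*c - 19)/(c^4 + 6*c^3 + c^2 - 24*c + 16)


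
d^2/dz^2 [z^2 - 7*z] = 2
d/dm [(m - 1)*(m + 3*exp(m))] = 3*m*exp(m) + 2*m - 1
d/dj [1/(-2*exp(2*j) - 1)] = 4*exp(2*j)/(2*exp(2*j) + 1)^2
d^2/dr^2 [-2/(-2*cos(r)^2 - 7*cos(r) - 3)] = 2*(-16*sin(r)^4 + 33*sin(r)^2 + 147*cos(r)/2 - 21*cos(3*r)/2 + 69)/(-2*sin(r)^2 + 7*cos(r) + 5)^3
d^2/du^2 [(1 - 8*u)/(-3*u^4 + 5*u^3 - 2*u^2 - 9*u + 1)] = 2*(432*u^7 - 1050*u^6 + 969*u^5 - 1092*u^4 + 658*u^3 - 135*u^2 + 9*u - 11)/(27*u^12 - 135*u^11 + 279*u^10 - 62*u^9 - 651*u^8 + 1029*u^7 + 86*u^6 - 1209*u^5 + 753*u^4 + 606*u^3 - 237*u^2 + 27*u - 1)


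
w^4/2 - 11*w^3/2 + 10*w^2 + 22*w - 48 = (w/2 + 1)*(w - 8)*(w - 3)*(w - 2)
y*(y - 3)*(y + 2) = y^3 - y^2 - 6*y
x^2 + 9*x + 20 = (x + 4)*(x + 5)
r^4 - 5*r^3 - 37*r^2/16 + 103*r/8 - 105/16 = (r - 5)*(r - 1)*(r - 3/4)*(r + 7/4)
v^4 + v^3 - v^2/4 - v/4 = v*(v - 1/2)*(v + 1/2)*(v + 1)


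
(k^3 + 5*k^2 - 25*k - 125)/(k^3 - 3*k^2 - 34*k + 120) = (k^2 + 10*k + 25)/(k^2 + 2*k - 24)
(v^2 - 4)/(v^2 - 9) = (v^2 - 4)/(v^2 - 9)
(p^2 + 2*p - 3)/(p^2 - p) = (p + 3)/p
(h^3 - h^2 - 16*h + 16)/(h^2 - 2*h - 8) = (h^2 + 3*h - 4)/(h + 2)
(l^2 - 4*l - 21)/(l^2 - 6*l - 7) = (l + 3)/(l + 1)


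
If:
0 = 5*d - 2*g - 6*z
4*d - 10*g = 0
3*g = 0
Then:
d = 0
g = 0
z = 0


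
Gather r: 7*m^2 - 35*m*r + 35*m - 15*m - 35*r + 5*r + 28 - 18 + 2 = 7*m^2 + 20*m + r*(-35*m - 30) + 12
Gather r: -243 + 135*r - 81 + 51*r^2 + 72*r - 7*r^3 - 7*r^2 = -7*r^3 + 44*r^2 + 207*r - 324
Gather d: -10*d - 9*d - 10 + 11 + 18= 19 - 19*d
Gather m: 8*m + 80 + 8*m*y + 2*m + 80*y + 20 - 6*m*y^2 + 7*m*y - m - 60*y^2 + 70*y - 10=m*(-6*y^2 + 15*y + 9) - 60*y^2 + 150*y + 90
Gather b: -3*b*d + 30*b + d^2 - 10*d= b*(30 - 3*d) + d^2 - 10*d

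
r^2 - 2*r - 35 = (r - 7)*(r + 5)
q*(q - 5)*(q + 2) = q^3 - 3*q^2 - 10*q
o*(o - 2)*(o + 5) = o^3 + 3*o^2 - 10*o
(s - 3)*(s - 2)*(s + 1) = s^3 - 4*s^2 + s + 6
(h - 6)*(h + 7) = h^2 + h - 42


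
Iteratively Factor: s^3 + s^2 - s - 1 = (s - 1)*(s^2 + 2*s + 1) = (s - 1)*(s + 1)*(s + 1)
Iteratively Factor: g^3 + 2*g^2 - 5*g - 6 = (g + 3)*(g^2 - g - 2) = (g - 2)*(g + 3)*(g + 1)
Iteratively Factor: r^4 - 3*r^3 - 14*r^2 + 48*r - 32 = (r + 4)*(r^3 - 7*r^2 + 14*r - 8) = (r - 1)*(r + 4)*(r^2 - 6*r + 8) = (r - 4)*(r - 1)*(r + 4)*(r - 2)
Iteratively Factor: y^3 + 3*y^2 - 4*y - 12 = (y - 2)*(y^2 + 5*y + 6) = (y - 2)*(y + 2)*(y + 3)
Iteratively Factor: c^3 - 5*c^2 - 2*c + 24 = (c - 3)*(c^2 - 2*c - 8) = (c - 4)*(c - 3)*(c + 2)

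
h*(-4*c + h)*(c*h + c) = -4*c^2*h^2 - 4*c^2*h + c*h^3 + c*h^2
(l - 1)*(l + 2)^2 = l^3 + 3*l^2 - 4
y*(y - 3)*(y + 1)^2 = y^4 - y^3 - 5*y^2 - 3*y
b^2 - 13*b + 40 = (b - 8)*(b - 5)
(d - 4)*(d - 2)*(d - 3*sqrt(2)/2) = d^3 - 6*d^2 - 3*sqrt(2)*d^2/2 + 8*d + 9*sqrt(2)*d - 12*sqrt(2)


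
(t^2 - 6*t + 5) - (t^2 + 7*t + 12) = -13*t - 7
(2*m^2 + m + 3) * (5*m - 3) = 10*m^3 - m^2 + 12*m - 9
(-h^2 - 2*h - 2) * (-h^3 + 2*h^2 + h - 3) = h^5 - 3*h^3 - 3*h^2 + 4*h + 6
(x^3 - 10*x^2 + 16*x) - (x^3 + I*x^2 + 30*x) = -10*x^2 - I*x^2 - 14*x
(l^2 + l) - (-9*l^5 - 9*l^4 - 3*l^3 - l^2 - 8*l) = 9*l^5 + 9*l^4 + 3*l^3 + 2*l^2 + 9*l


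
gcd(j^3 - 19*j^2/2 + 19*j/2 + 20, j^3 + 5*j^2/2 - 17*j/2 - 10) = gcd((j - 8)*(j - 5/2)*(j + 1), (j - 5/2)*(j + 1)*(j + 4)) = j^2 - 3*j/2 - 5/2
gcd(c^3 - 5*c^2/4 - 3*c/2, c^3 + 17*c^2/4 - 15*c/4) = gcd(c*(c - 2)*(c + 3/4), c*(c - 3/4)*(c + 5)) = c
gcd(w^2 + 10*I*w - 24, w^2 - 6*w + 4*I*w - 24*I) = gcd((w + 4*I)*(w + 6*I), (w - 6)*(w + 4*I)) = w + 4*I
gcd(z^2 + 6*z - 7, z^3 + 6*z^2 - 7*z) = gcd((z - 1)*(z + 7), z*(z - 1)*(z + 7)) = z^2 + 6*z - 7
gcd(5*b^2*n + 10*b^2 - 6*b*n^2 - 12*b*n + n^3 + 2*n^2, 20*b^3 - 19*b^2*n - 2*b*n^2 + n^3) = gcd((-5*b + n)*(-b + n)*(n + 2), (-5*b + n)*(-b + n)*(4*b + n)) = 5*b^2 - 6*b*n + n^2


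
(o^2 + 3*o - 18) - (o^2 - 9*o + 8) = 12*o - 26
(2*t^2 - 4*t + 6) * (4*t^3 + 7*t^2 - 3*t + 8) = 8*t^5 - 2*t^4 - 10*t^3 + 70*t^2 - 50*t + 48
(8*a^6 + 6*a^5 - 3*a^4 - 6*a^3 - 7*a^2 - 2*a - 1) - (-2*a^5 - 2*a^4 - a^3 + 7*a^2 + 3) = 8*a^6 + 8*a^5 - a^4 - 5*a^3 - 14*a^2 - 2*a - 4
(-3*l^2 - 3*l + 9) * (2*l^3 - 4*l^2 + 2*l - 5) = -6*l^5 + 6*l^4 + 24*l^3 - 27*l^2 + 33*l - 45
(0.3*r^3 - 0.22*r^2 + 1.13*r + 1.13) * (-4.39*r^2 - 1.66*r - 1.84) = -1.317*r^5 + 0.4678*r^4 - 5.1475*r^3 - 6.4317*r^2 - 3.955*r - 2.0792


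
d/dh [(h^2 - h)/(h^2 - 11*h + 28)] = 2*(-5*h^2 + 28*h - 14)/(h^4 - 22*h^3 + 177*h^2 - 616*h + 784)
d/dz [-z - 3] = -1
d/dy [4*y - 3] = 4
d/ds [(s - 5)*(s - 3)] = 2*s - 8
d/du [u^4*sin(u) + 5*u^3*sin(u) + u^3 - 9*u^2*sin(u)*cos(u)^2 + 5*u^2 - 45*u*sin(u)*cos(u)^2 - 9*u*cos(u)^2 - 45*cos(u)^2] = u^4*cos(u) + 4*u^3*sin(u) + 5*u^3*cos(u) + 15*u^2*sin(u) - 9*u^2*cos(u)/4 - 27*u^2*cos(3*u)/4 + 3*u^2 - 9*u*sin(u)/2 + 9*u*sin(2*u) - 9*u*sin(3*u)/2 - 45*u*cos(u)/4 - 135*u*cos(3*u)/4 + 10*u - 45*sin(u)/4 + 45*sin(2*u) - 45*sin(3*u)/4 - 9*cos(2*u)/2 - 9/2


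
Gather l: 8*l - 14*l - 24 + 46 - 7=15 - 6*l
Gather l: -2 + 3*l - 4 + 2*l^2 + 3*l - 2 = 2*l^2 + 6*l - 8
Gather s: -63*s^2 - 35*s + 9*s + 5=-63*s^2 - 26*s + 5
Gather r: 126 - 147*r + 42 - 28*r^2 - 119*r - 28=-28*r^2 - 266*r + 140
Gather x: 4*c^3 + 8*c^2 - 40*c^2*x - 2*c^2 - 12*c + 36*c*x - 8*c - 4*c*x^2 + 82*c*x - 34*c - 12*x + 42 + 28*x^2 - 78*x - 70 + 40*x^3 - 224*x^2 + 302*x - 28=4*c^3 + 6*c^2 - 54*c + 40*x^3 + x^2*(-4*c - 196) + x*(-40*c^2 + 118*c + 212) - 56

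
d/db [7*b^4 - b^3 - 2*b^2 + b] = 28*b^3 - 3*b^2 - 4*b + 1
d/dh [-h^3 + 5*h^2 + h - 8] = -3*h^2 + 10*h + 1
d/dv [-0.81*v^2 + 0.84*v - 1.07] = 0.84 - 1.62*v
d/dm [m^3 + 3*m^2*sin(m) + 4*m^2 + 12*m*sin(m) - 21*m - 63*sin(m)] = 3*m^2*cos(m) + 3*m^2 + 6*m*sin(m) + 12*m*cos(m) + 8*m + 12*sin(m) - 63*cos(m) - 21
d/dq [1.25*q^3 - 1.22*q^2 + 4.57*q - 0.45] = 3.75*q^2 - 2.44*q + 4.57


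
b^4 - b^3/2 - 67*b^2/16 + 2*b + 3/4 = (b - 2)*(b - 3/4)*(b + 1/4)*(b + 2)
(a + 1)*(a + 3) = a^2 + 4*a + 3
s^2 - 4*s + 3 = (s - 3)*(s - 1)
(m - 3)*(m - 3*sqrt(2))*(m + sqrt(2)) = m^3 - 3*m^2 - 2*sqrt(2)*m^2 - 6*m + 6*sqrt(2)*m + 18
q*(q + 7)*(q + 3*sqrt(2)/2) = q^3 + 3*sqrt(2)*q^2/2 + 7*q^2 + 21*sqrt(2)*q/2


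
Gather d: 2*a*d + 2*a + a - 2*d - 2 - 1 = 3*a + d*(2*a - 2) - 3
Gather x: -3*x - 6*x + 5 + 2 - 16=-9*x - 9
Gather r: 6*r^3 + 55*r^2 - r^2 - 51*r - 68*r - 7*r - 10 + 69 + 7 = 6*r^3 + 54*r^2 - 126*r + 66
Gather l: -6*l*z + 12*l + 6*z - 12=l*(12 - 6*z) + 6*z - 12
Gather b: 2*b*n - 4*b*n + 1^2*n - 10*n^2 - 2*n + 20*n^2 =-2*b*n + 10*n^2 - n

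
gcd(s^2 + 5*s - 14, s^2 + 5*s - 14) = s^2 + 5*s - 14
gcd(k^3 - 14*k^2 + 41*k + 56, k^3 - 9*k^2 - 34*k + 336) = k^2 - 15*k + 56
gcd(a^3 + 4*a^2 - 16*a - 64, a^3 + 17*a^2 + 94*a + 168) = a + 4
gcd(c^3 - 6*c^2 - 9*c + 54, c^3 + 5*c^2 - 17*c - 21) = c - 3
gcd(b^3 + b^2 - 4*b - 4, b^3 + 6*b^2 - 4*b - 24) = b^2 - 4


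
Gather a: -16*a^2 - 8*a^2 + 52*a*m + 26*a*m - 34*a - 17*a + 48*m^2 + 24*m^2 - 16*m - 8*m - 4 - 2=-24*a^2 + a*(78*m - 51) + 72*m^2 - 24*m - 6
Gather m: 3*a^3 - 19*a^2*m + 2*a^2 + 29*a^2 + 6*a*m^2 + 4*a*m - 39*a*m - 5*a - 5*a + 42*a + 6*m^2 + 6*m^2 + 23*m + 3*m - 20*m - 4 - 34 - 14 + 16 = 3*a^3 + 31*a^2 + 32*a + m^2*(6*a + 12) + m*(-19*a^2 - 35*a + 6) - 36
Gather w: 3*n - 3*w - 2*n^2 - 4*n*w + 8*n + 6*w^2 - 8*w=-2*n^2 + 11*n + 6*w^2 + w*(-4*n - 11)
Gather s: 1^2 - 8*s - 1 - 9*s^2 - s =-9*s^2 - 9*s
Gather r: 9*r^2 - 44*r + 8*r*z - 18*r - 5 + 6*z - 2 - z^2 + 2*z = 9*r^2 + r*(8*z - 62) - z^2 + 8*z - 7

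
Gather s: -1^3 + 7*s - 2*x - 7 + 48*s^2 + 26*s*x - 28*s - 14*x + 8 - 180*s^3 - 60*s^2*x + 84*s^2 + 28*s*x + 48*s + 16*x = -180*s^3 + s^2*(132 - 60*x) + s*(54*x + 27)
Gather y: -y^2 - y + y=-y^2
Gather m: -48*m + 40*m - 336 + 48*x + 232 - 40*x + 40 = -8*m + 8*x - 64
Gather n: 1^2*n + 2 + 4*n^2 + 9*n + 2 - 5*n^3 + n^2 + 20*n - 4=-5*n^3 + 5*n^2 + 30*n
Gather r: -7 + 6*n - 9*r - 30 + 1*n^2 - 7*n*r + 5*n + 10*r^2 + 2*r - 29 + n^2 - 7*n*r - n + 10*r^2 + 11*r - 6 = 2*n^2 + 10*n + 20*r^2 + r*(4 - 14*n) - 72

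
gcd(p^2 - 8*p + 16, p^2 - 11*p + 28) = p - 4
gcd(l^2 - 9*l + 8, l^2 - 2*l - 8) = 1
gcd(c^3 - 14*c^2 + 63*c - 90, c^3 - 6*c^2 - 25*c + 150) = c^2 - 11*c + 30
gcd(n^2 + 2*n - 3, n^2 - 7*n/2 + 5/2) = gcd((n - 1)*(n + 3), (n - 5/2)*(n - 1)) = n - 1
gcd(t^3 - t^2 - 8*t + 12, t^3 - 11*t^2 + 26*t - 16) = t - 2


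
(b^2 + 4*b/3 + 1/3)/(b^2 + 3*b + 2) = (b + 1/3)/(b + 2)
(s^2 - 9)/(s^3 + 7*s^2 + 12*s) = (s - 3)/(s*(s + 4))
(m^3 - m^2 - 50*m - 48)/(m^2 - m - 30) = (-m^3 + m^2 + 50*m + 48)/(-m^2 + m + 30)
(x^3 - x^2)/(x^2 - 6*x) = x*(x - 1)/(x - 6)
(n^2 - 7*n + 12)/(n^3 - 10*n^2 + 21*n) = (n - 4)/(n*(n - 7))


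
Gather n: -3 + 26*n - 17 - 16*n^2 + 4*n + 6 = -16*n^2 + 30*n - 14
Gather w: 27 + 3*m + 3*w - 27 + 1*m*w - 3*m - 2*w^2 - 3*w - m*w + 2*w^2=0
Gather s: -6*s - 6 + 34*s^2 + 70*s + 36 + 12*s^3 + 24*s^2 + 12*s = 12*s^3 + 58*s^2 + 76*s + 30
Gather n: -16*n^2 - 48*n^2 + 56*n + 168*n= -64*n^2 + 224*n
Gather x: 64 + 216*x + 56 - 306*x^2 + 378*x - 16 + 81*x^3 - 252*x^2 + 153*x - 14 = 81*x^3 - 558*x^2 + 747*x + 90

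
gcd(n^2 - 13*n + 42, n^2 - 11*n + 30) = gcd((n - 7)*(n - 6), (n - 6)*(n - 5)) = n - 6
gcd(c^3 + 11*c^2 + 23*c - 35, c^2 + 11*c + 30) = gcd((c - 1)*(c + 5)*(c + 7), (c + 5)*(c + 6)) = c + 5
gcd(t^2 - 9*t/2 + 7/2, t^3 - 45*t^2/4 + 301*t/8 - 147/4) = t - 7/2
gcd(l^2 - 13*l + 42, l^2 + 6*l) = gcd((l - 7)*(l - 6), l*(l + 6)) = 1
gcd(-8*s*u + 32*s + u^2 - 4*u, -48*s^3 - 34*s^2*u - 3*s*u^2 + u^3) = 8*s - u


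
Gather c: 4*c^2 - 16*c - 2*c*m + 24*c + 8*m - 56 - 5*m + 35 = 4*c^2 + c*(8 - 2*m) + 3*m - 21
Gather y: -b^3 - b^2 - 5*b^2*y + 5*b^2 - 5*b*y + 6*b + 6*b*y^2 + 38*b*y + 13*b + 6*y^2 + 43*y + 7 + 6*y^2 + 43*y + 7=-b^3 + 4*b^2 + 19*b + y^2*(6*b + 12) + y*(-5*b^2 + 33*b + 86) + 14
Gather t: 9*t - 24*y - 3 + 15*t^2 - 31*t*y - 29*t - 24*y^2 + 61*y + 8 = 15*t^2 + t*(-31*y - 20) - 24*y^2 + 37*y + 5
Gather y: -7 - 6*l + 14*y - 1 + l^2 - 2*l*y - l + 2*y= l^2 - 7*l + y*(16 - 2*l) - 8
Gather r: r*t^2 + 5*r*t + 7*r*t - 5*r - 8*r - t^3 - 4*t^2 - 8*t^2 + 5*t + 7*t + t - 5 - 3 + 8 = r*(t^2 + 12*t - 13) - t^3 - 12*t^2 + 13*t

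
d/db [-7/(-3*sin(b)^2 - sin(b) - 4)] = -7*(6*sin(b) + 1)*cos(b)/(3*sin(b)^2 + sin(b) + 4)^2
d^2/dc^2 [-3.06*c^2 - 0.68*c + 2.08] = -6.12000000000000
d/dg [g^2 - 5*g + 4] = 2*g - 5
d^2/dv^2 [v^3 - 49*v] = 6*v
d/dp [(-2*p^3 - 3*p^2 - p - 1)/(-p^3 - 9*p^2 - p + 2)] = (15*p^4 + 2*p^3 - 21*p^2 - 30*p - 3)/(p^6 + 18*p^5 + 83*p^4 + 14*p^3 - 35*p^2 - 4*p + 4)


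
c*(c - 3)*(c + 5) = c^3 + 2*c^2 - 15*c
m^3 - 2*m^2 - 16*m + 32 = (m - 4)*(m - 2)*(m + 4)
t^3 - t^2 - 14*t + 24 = (t - 3)*(t - 2)*(t + 4)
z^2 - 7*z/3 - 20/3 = (z - 4)*(z + 5/3)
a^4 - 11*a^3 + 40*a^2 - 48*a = a*(a - 4)^2*(a - 3)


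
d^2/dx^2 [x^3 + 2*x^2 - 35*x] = 6*x + 4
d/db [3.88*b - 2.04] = 3.88000000000000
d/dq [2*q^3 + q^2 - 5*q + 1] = 6*q^2 + 2*q - 5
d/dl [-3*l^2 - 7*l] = -6*l - 7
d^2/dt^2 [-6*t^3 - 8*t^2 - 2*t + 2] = -36*t - 16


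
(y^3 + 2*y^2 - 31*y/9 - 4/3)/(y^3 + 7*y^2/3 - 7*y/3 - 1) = (y - 4/3)/(y - 1)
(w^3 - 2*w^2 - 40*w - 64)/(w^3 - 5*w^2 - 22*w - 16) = (w + 4)/(w + 1)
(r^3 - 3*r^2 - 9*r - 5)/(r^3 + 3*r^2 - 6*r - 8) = (r^2 - 4*r - 5)/(r^2 + 2*r - 8)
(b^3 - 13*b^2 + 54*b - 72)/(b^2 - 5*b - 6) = (b^2 - 7*b + 12)/(b + 1)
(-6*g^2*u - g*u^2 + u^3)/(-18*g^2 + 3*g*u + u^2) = u*(2*g + u)/(6*g + u)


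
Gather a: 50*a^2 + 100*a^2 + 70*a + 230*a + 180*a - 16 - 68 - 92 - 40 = 150*a^2 + 480*a - 216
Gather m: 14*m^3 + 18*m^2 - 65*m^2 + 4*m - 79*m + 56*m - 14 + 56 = 14*m^3 - 47*m^2 - 19*m + 42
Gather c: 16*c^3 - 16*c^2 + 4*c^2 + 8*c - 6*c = 16*c^3 - 12*c^2 + 2*c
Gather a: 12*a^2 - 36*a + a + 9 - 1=12*a^2 - 35*a + 8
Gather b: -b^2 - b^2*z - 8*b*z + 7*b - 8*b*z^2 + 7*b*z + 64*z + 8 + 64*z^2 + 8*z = b^2*(-z - 1) + b*(-8*z^2 - z + 7) + 64*z^2 + 72*z + 8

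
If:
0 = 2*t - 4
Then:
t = 2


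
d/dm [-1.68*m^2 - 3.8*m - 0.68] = -3.36*m - 3.8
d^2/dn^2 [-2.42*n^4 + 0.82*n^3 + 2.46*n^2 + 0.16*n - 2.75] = -29.04*n^2 + 4.92*n + 4.92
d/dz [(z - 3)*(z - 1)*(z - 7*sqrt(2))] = 3*z^2 - 14*sqrt(2)*z - 8*z + 3 + 28*sqrt(2)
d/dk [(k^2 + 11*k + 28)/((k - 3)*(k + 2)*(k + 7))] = (-k^2 - 8*k - 2)/(k^4 - 2*k^3 - 11*k^2 + 12*k + 36)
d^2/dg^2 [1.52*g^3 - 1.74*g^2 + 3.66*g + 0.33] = 9.12*g - 3.48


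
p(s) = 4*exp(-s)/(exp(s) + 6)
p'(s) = -4*exp(-s)/(exp(s) + 6) - 4/(exp(s) + 6)^2 = 8*(-exp(s) - 3)*exp(-s)/(exp(2*s) + 12*exp(s) + 36)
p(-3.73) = 27.68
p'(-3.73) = -27.79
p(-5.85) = 231.38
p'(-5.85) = -231.49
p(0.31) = 0.40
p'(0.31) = -0.47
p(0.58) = 0.29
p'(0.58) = -0.35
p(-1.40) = 2.60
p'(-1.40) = -2.70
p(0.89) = 0.19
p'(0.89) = -0.25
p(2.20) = 0.03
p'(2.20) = -0.05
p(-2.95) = 12.63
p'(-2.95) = -12.74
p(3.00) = 0.01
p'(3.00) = -0.01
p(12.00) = 0.00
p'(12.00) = 0.00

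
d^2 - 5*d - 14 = (d - 7)*(d + 2)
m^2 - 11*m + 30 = (m - 6)*(m - 5)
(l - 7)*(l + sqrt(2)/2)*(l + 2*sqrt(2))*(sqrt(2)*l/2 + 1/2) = sqrt(2)*l^4/2 - 7*sqrt(2)*l^3/2 + 3*l^3 - 21*l^2 + 9*sqrt(2)*l^2/4 - 63*sqrt(2)*l/4 + l - 7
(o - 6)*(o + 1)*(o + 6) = o^3 + o^2 - 36*o - 36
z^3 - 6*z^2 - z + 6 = (z - 6)*(z - 1)*(z + 1)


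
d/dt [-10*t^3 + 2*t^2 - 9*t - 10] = -30*t^2 + 4*t - 9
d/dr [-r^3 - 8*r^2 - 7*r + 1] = -3*r^2 - 16*r - 7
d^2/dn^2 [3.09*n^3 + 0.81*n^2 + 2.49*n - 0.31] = 18.54*n + 1.62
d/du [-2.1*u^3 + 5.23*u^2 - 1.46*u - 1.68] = -6.3*u^2 + 10.46*u - 1.46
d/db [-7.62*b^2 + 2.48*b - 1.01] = 2.48 - 15.24*b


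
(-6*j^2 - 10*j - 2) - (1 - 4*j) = -6*j^2 - 6*j - 3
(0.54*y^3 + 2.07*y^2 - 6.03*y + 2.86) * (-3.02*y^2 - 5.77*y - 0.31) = -1.6308*y^5 - 9.3672*y^4 + 6.0993*y^3 + 25.5142*y^2 - 14.6329*y - 0.8866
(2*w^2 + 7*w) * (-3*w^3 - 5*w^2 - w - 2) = -6*w^5 - 31*w^4 - 37*w^3 - 11*w^2 - 14*w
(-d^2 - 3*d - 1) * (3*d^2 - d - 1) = -3*d^4 - 8*d^3 + d^2 + 4*d + 1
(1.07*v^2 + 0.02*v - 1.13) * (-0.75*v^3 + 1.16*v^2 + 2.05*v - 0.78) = -0.8025*v^5 + 1.2262*v^4 + 3.0642*v^3 - 2.1044*v^2 - 2.3321*v + 0.8814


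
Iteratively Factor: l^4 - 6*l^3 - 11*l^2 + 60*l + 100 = (l - 5)*(l^3 - l^2 - 16*l - 20) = (l - 5)^2*(l^2 + 4*l + 4) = (l - 5)^2*(l + 2)*(l + 2)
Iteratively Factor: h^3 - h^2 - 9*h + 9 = (h - 3)*(h^2 + 2*h - 3) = (h - 3)*(h - 1)*(h + 3)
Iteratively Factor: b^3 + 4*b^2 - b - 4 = (b + 1)*(b^2 + 3*b - 4) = (b + 1)*(b + 4)*(b - 1)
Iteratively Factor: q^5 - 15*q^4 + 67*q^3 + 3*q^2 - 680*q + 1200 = (q + 3)*(q^4 - 18*q^3 + 121*q^2 - 360*q + 400) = (q - 5)*(q + 3)*(q^3 - 13*q^2 + 56*q - 80) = (q - 5)*(q - 4)*(q + 3)*(q^2 - 9*q + 20) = (q - 5)^2*(q - 4)*(q + 3)*(q - 4)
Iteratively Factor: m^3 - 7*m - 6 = (m - 3)*(m^2 + 3*m + 2) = (m - 3)*(m + 1)*(m + 2)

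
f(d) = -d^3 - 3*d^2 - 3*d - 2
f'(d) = -3*d^2 - 6*d - 3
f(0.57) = -4.87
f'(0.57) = -7.39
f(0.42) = -3.86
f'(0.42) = -6.05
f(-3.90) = 23.39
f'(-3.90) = -25.23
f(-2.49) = 2.31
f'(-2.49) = -6.66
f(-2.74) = 4.27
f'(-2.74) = -9.08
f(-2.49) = 2.31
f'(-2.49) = -6.66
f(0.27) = -3.05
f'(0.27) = -4.84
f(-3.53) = 15.19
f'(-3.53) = -19.20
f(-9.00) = 511.00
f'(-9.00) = -192.00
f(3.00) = -65.00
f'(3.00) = -48.00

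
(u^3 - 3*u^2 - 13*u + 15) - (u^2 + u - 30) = u^3 - 4*u^2 - 14*u + 45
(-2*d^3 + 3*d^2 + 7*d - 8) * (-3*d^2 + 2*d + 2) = 6*d^5 - 13*d^4 - 19*d^3 + 44*d^2 - 2*d - 16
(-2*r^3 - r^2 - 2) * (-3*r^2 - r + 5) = 6*r^5 + 5*r^4 - 9*r^3 + r^2 + 2*r - 10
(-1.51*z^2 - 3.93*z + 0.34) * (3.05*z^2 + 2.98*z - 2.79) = -4.6055*z^4 - 16.4863*z^3 - 6.4615*z^2 + 11.9779*z - 0.9486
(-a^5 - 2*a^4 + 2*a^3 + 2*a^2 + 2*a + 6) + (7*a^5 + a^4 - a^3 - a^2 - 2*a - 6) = 6*a^5 - a^4 + a^3 + a^2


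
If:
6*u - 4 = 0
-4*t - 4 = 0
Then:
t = -1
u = 2/3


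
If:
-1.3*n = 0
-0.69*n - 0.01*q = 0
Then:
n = 0.00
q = 0.00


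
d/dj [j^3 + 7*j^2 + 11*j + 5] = 3*j^2 + 14*j + 11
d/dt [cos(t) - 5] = -sin(t)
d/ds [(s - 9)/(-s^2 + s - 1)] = (-s^2 + s + (s - 9)*(2*s - 1) - 1)/(s^2 - s + 1)^2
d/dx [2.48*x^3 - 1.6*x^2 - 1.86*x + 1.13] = 7.44*x^2 - 3.2*x - 1.86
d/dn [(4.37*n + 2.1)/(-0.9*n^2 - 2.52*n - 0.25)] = (3.933*n^2 + 3.78*n + 4.1995)/(0.81*n^4 + 4.536*n^3 + 6.8004*n^2 + 1.26*n + 0.0625)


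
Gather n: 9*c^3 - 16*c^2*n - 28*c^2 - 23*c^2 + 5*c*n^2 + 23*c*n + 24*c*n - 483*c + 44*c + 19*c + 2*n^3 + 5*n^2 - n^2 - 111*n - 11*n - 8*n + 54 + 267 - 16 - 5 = 9*c^3 - 51*c^2 - 420*c + 2*n^3 + n^2*(5*c + 4) + n*(-16*c^2 + 47*c - 130) + 300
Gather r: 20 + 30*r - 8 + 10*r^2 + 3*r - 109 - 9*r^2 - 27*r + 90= r^2 + 6*r - 7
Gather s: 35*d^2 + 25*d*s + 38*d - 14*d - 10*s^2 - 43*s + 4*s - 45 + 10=35*d^2 + 24*d - 10*s^2 + s*(25*d - 39) - 35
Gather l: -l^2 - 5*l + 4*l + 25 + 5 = -l^2 - l + 30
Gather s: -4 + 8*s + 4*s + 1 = 12*s - 3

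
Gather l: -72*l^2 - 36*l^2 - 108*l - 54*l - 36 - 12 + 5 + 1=-108*l^2 - 162*l - 42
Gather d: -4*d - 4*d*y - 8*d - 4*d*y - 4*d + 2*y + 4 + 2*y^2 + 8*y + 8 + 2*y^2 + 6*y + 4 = d*(-8*y - 16) + 4*y^2 + 16*y + 16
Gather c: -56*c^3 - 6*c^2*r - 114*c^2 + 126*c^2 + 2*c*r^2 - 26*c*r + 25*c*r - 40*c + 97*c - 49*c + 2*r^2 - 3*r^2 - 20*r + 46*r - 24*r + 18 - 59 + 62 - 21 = -56*c^3 + c^2*(12 - 6*r) + c*(2*r^2 - r + 8) - r^2 + 2*r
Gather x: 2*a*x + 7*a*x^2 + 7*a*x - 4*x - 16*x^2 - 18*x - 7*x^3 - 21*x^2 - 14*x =-7*x^3 + x^2*(7*a - 37) + x*(9*a - 36)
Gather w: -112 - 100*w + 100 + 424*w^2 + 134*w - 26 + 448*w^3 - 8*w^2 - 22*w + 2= 448*w^3 + 416*w^2 + 12*w - 36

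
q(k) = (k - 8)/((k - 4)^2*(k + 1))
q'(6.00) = 0.12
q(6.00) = -0.07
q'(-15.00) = 0.00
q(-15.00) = 0.00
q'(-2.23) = 0.22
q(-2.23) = 0.21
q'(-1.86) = 0.47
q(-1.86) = 0.33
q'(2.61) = -0.75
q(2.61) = -0.77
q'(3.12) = -2.79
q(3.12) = -1.53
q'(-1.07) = 73.44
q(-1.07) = 5.04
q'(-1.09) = 44.42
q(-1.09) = 3.90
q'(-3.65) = 0.04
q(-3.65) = 0.08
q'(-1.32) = 3.49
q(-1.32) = 1.03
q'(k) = -(k - 8)/((k - 4)^2*(k + 1)^2) - 2*(k - 8)/((k - 4)^3*(k + 1)) + 1/((k - 4)^2*(k + 1))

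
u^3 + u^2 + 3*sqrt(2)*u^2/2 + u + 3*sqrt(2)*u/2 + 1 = (u + 1)*(u + sqrt(2)/2)*(u + sqrt(2))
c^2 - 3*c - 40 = (c - 8)*(c + 5)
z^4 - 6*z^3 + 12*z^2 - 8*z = z*(z - 2)^3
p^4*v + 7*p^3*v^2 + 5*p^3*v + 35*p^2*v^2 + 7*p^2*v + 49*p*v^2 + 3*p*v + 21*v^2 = (p + 1)*(p + 3)*(p + 7*v)*(p*v + v)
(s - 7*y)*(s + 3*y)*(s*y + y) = s^3*y - 4*s^2*y^2 + s^2*y - 21*s*y^3 - 4*s*y^2 - 21*y^3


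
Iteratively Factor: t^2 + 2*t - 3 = (t + 3)*(t - 1)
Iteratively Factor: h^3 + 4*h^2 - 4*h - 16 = (h + 2)*(h^2 + 2*h - 8) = (h - 2)*(h + 2)*(h + 4)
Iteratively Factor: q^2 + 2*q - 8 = (q + 4)*(q - 2)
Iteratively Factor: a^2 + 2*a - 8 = (a + 4)*(a - 2)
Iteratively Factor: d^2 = (d)*(d)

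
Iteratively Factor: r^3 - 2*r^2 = (r)*(r^2 - 2*r) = r^2*(r - 2)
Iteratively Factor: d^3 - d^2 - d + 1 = (d - 1)*(d^2 - 1) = (d - 1)^2*(d + 1)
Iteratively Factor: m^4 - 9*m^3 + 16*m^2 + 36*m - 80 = (m + 2)*(m^3 - 11*m^2 + 38*m - 40) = (m - 5)*(m + 2)*(m^2 - 6*m + 8) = (m - 5)*(m - 4)*(m + 2)*(m - 2)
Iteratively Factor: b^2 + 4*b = (b)*(b + 4)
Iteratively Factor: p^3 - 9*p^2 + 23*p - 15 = (p - 1)*(p^2 - 8*p + 15) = (p - 3)*(p - 1)*(p - 5)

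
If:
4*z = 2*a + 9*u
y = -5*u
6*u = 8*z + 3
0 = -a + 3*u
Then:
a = -3/8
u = -1/8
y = 5/8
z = -15/32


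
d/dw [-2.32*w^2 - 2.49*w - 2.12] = -4.64*w - 2.49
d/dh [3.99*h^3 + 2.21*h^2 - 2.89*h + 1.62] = 11.97*h^2 + 4.42*h - 2.89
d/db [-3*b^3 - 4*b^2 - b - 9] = -9*b^2 - 8*b - 1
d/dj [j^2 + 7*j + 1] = 2*j + 7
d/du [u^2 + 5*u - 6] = 2*u + 5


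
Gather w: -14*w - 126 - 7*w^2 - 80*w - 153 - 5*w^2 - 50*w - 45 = -12*w^2 - 144*w - 324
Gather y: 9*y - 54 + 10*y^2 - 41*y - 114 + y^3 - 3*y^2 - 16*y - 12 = y^3 + 7*y^2 - 48*y - 180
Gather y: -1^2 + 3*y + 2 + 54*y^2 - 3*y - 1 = 54*y^2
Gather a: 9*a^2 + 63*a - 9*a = 9*a^2 + 54*a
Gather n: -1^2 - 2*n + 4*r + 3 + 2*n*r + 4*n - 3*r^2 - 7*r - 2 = n*(2*r + 2) - 3*r^2 - 3*r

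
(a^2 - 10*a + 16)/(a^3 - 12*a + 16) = (a - 8)/(a^2 + 2*a - 8)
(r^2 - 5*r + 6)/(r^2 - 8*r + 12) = (r - 3)/(r - 6)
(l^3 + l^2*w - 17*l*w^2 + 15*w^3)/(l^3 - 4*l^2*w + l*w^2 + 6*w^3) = (-l^2 - 4*l*w + 5*w^2)/(-l^2 + l*w + 2*w^2)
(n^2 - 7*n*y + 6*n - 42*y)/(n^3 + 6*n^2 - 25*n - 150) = (n - 7*y)/(n^2 - 25)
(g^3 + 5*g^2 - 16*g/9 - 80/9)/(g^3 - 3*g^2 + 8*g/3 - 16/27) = 3*(3*g^2 + 19*g + 20)/(9*g^2 - 15*g + 4)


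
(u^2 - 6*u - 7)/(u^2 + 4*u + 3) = (u - 7)/(u + 3)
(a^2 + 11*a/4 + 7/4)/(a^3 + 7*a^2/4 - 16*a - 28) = (a + 1)/(a^2 - 16)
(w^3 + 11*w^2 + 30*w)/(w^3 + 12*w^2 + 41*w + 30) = w/(w + 1)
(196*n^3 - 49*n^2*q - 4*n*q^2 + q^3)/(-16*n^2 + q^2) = (-49*n^2 + q^2)/(4*n + q)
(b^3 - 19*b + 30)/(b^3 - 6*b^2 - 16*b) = (-b^3 + 19*b - 30)/(b*(-b^2 + 6*b + 16))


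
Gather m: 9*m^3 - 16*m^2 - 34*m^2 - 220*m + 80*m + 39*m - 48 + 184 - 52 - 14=9*m^3 - 50*m^2 - 101*m + 70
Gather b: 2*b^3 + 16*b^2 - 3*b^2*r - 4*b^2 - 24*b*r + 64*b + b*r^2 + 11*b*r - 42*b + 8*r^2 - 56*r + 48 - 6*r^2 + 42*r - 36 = 2*b^3 + b^2*(12 - 3*r) + b*(r^2 - 13*r + 22) + 2*r^2 - 14*r + 12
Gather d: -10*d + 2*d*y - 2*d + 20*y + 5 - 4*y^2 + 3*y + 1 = d*(2*y - 12) - 4*y^2 + 23*y + 6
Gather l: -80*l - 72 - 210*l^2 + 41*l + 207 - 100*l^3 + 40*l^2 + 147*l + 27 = -100*l^3 - 170*l^2 + 108*l + 162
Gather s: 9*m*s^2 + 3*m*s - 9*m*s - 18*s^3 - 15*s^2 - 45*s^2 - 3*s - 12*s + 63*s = -18*s^3 + s^2*(9*m - 60) + s*(48 - 6*m)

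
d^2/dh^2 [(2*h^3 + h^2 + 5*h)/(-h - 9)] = 4*(-h^3 - 27*h^2 - 243*h - 18)/(h^3 + 27*h^2 + 243*h + 729)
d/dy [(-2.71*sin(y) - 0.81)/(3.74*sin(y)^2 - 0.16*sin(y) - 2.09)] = (10.1354*sin(y)^2 + 6.0588*sin(y) + 5.5343)*cos(y)/(13.9876*sin(y)^4 - 1.1968*sin(y)^3 - 15.6076*sin(y)^2 + 0.6688*sin(y) + 4.3681)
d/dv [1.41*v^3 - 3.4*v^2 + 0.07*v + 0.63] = 4.23*v^2 - 6.8*v + 0.07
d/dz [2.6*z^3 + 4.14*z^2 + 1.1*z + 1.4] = 7.8*z^2 + 8.28*z + 1.1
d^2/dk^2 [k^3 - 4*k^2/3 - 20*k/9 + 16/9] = 6*k - 8/3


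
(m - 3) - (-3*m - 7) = 4*m + 4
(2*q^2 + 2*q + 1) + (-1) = 2*q^2 + 2*q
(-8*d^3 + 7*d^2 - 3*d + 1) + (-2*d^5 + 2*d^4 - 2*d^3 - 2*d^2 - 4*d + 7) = -2*d^5 + 2*d^4 - 10*d^3 + 5*d^2 - 7*d + 8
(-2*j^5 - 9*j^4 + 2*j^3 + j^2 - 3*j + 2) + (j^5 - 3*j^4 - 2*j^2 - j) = -j^5 - 12*j^4 + 2*j^3 - j^2 - 4*j + 2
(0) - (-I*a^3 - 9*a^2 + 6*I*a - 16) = I*a^3 + 9*a^2 - 6*I*a + 16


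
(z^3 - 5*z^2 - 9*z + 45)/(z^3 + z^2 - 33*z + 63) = (z^2 - 2*z - 15)/(z^2 + 4*z - 21)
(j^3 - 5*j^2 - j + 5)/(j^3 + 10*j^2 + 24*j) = (j^3 - 5*j^2 - j + 5)/(j*(j^2 + 10*j + 24))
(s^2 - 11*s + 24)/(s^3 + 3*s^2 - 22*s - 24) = (s^2 - 11*s + 24)/(s^3 + 3*s^2 - 22*s - 24)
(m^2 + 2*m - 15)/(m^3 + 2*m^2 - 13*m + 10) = (m - 3)/(m^2 - 3*m + 2)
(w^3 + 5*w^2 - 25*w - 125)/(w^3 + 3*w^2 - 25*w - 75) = (w + 5)/(w + 3)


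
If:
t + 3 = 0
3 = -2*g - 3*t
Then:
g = 3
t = -3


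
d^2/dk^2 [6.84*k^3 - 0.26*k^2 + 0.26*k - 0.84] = 41.04*k - 0.52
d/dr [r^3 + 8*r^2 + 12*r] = 3*r^2 + 16*r + 12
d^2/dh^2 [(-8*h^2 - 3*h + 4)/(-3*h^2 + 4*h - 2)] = 2*(123*h^3 - 252*h^2 + 90*h + 16)/(27*h^6 - 108*h^5 + 198*h^4 - 208*h^3 + 132*h^2 - 48*h + 8)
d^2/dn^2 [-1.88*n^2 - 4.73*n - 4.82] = -3.76000000000000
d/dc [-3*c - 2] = -3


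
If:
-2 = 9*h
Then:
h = -2/9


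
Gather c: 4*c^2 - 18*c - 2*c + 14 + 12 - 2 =4*c^2 - 20*c + 24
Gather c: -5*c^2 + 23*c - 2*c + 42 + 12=-5*c^2 + 21*c + 54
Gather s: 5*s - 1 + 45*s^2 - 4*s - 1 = 45*s^2 + s - 2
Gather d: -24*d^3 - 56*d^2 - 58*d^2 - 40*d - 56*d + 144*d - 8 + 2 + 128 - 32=-24*d^3 - 114*d^2 + 48*d + 90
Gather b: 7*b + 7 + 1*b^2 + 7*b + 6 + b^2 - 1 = 2*b^2 + 14*b + 12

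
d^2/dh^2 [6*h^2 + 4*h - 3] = 12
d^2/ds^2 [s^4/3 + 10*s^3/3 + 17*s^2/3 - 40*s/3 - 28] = 4*s^2 + 20*s + 34/3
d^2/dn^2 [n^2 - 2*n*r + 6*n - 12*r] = 2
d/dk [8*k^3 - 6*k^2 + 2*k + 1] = 24*k^2 - 12*k + 2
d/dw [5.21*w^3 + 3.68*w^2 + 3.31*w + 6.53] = 15.63*w^2 + 7.36*w + 3.31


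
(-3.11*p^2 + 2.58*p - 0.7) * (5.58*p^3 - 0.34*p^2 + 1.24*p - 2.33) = -17.3538*p^5 + 15.4538*p^4 - 8.6396*p^3 + 10.6835*p^2 - 6.8794*p + 1.631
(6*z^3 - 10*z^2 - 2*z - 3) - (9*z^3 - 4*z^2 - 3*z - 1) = -3*z^3 - 6*z^2 + z - 2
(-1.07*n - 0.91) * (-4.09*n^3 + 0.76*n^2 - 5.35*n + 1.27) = 4.3763*n^4 + 2.9087*n^3 + 5.0329*n^2 + 3.5096*n - 1.1557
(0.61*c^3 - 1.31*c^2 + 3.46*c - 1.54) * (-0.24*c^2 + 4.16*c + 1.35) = -0.1464*c^5 + 2.852*c^4 - 5.4565*c^3 + 12.9947*c^2 - 1.7354*c - 2.079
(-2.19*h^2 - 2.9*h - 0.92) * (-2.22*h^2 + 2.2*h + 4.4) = 4.8618*h^4 + 1.62*h^3 - 13.9736*h^2 - 14.784*h - 4.048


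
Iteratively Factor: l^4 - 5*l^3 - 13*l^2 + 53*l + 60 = (l + 3)*(l^3 - 8*l^2 + 11*l + 20) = (l - 5)*(l + 3)*(l^2 - 3*l - 4) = (l - 5)*(l + 1)*(l + 3)*(l - 4)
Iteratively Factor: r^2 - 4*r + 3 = (r - 3)*(r - 1)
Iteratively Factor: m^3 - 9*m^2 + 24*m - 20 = (m - 5)*(m^2 - 4*m + 4) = (m - 5)*(m - 2)*(m - 2)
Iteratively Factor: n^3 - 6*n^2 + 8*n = (n - 4)*(n^2 - 2*n) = (n - 4)*(n - 2)*(n)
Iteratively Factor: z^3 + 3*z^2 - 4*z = (z)*(z^2 + 3*z - 4) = z*(z - 1)*(z + 4)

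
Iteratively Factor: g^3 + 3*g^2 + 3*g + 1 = (g + 1)*(g^2 + 2*g + 1) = (g + 1)^2*(g + 1)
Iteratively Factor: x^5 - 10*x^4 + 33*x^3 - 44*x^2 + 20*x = (x - 2)*(x^4 - 8*x^3 + 17*x^2 - 10*x) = (x - 2)*(x - 1)*(x^3 - 7*x^2 + 10*x) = (x - 5)*(x - 2)*(x - 1)*(x^2 - 2*x) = x*(x - 5)*(x - 2)*(x - 1)*(x - 2)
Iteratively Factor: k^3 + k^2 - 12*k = (k)*(k^2 + k - 12) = k*(k + 4)*(k - 3)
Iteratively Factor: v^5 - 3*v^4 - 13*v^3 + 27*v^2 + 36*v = (v - 3)*(v^4 - 13*v^2 - 12*v) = (v - 4)*(v - 3)*(v^3 + 4*v^2 + 3*v) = (v - 4)*(v - 3)*(v + 3)*(v^2 + v) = v*(v - 4)*(v - 3)*(v + 3)*(v + 1)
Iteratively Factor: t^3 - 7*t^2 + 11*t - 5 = (t - 1)*(t^2 - 6*t + 5) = (t - 1)^2*(t - 5)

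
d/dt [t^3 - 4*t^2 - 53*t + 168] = 3*t^2 - 8*t - 53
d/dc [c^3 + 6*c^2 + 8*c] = 3*c^2 + 12*c + 8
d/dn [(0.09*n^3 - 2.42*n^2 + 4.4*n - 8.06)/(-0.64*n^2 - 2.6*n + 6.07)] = (-0.0576*n^4 - 0.468*n^3 + 10.7469*n^2 - 39.6956*n + 5.752)/(0.4096*n^4 + 3.328*n^3 - 1.0096*n^2 - 31.564*n + 36.8449)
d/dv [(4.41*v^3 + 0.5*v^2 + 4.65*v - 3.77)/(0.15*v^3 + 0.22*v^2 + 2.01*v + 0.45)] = (0.8952*v^4 + 16.3332*v^3 + 7.632*v^2 + 2.1088*v + 9.6702)/(0.0225*v^6 + 0.066*v^5 + 0.6514*v^4 + 1.0194*v^3 + 4.2381*v^2 + 1.809*v + 0.2025)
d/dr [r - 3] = 1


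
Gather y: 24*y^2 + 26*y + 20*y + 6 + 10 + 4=24*y^2 + 46*y + 20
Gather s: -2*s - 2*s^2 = -2*s^2 - 2*s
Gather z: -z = -z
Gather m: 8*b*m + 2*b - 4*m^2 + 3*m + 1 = 2*b - 4*m^2 + m*(8*b + 3) + 1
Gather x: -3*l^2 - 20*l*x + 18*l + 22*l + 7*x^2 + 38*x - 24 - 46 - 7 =-3*l^2 + 40*l + 7*x^2 + x*(38 - 20*l) - 77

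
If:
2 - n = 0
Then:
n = 2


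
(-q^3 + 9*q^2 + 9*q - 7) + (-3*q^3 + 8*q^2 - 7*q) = -4*q^3 + 17*q^2 + 2*q - 7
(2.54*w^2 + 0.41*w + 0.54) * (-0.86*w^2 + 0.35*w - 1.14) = -2.1844*w^4 + 0.5364*w^3 - 3.2165*w^2 - 0.2784*w - 0.6156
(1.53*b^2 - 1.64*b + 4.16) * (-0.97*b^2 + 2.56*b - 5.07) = -1.4841*b^4 + 5.5076*b^3 - 15.9907*b^2 + 18.9644*b - 21.0912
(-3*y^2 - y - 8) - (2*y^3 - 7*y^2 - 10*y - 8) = -2*y^3 + 4*y^2 + 9*y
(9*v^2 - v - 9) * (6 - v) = -9*v^3 + 55*v^2 + 3*v - 54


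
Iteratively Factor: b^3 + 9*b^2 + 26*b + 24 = (b + 3)*(b^2 + 6*b + 8) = (b + 3)*(b + 4)*(b + 2)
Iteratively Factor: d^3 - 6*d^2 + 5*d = (d)*(d^2 - 6*d + 5) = d*(d - 5)*(d - 1)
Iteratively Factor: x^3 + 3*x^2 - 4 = (x - 1)*(x^2 + 4*x + 4) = (x - 1)*(x + 2)*(x + 2)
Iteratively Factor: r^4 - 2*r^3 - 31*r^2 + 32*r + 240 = (r + 4)*(r^3 - 6*r^2 - 7*r + 60) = (r - 4)*(r + 4)*(r^2 - 2*r - 15) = (r - 4)*(r + 3)*(r + 4)*(r - 5)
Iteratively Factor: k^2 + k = (k)*(k + 1)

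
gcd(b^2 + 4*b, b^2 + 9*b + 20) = b + 4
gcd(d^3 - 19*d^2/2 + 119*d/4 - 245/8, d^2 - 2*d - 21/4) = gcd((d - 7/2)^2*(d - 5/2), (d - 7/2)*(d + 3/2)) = d - 7/2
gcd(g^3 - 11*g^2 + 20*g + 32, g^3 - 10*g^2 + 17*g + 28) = g^2 - 3*g - 4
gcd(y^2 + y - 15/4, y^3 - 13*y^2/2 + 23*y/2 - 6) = y - 3/2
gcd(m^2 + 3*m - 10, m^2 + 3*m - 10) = m^2 + 3*m - 10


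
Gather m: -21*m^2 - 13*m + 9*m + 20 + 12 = -21*m^2 - 4*m + 32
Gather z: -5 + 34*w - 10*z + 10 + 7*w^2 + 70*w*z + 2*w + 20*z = 7*w^2 + 36*w + z*(70*w + 10) + 5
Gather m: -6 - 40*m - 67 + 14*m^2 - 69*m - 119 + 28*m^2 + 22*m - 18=42*m^2 - 87*m - 210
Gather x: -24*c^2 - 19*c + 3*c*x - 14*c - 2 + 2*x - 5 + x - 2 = -24*c^2 - 33*c + x*(3*c + 3) - 9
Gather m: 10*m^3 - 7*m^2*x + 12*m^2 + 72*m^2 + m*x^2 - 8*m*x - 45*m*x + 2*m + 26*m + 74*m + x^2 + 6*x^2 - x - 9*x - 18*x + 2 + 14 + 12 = 10*m^3 + m^2*(84 - 7*x) + m*(x^2 - 53*x + 102) + 7*x^2 - 28*x + 28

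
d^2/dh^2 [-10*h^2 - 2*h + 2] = -20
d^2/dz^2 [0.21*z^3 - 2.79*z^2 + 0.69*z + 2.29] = 1.26*z - 5.58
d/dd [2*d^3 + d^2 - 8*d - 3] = 6*d^2 + 2*d - 8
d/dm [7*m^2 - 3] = 14*m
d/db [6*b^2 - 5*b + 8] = 12*b - 5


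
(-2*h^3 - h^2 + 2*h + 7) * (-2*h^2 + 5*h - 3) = 4*h^5 - 8*h^4 - 3*h^3 - h^2 + 29*h - 21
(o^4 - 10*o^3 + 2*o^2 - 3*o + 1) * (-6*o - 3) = -6*o^5 + 57*o^4 + 18*o^3 + 12*o^2 + 3*o - 3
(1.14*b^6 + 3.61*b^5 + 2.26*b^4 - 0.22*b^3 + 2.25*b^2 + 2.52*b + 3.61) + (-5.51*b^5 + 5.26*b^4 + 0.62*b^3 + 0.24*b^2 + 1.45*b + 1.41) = 1.14*b^6 - 1.9*b^5 + 7.52*b^4 + 0.4*b^3 + 2.49*b^2 + 3.97*b + 5.02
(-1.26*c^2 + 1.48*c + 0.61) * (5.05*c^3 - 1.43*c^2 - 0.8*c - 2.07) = -6.363*c^5 + 9.2758*c^4 + 1.9721*c^3 + 0.5519*c^2 - 3.5516*c - 1.2627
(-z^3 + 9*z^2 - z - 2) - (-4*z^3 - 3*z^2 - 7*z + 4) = 3*z^3 + 12*z^2 + 6*z - 6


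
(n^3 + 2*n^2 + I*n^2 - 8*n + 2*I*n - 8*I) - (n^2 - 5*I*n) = n^3 + n^2 + I*n^2 - 8*n + 7*I*n - 8*I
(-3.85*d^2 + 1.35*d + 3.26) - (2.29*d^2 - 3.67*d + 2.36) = -6.14*d^2 + 5.02*d + 0.9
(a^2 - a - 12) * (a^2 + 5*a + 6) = a^4 + 4*a^3 - 11*a^2 - 66*a - 72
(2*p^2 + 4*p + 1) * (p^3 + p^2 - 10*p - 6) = 2*p^5 + 6*p^4 - 15*p^3 - 51*p^2 - 34*p - 6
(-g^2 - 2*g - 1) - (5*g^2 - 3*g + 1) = -6*g^2 + g - 2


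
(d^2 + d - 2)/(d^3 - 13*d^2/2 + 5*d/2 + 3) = 2*(d + 2)/(2*d^2 - 11*d - 6)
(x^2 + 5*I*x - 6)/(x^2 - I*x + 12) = (x + 2*I)/(x - 4*I)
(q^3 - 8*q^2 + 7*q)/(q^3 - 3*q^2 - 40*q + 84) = q*(q - 1)/(q^2 + 4*q - 12)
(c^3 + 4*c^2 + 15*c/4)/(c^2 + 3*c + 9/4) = c*(2*c + 5)/(2*c + 3)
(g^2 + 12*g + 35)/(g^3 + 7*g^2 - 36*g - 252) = (g + 5)/(g^2 - 36)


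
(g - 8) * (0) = 0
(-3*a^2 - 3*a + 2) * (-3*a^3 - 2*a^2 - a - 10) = 9*a^5 + 15*a^4 + 3*a^3 + 29*a^2 + 28*a - 20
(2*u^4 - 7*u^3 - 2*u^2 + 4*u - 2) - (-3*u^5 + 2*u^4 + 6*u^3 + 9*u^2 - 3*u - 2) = 3*u^5 - 13*u^3 - 11*u^2 + 7*u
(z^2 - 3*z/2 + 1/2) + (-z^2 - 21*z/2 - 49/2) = -12*z - 24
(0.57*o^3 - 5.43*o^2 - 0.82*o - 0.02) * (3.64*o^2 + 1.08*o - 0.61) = 2.0748*o^5 - 19.1496*o^4 - 9.1969*o^3 + 2.3539*o^2 + 0.4786*o + 0.0122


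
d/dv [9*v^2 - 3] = 18*v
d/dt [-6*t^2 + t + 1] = 1 - 12*t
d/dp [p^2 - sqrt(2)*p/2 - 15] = 2*p - sqrt(2)/2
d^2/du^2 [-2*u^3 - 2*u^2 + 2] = -12*u - 4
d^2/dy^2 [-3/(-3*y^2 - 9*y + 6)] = 2*(-y^2 - 3*y + (2*y + 3)^2 + 2)/(y^2 + 3*y - 2)^3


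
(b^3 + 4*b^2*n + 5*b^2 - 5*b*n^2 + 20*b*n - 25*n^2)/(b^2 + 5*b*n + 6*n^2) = (b^3 + 4*b^2*n + 5*b^2 - 5*b*n^2 + 20*b*n - 25*n^2)/(b^2 + 5*b*n + 6*n^2)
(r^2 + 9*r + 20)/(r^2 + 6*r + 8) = (r + 5)/(r + 2)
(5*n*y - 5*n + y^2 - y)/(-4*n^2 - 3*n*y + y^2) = (-5*n*y + 5*n - y^2 + y)/(4*n^2 + 3*n*y - y^2)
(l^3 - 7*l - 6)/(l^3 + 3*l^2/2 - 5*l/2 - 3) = 2*(l - 3)/(2*l - 3)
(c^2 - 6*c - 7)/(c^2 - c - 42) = (c + 1)/(c + 6)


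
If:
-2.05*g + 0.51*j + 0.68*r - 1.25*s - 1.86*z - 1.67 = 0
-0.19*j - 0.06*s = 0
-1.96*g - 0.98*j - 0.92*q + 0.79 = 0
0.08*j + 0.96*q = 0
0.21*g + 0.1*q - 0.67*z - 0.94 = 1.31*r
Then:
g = 0.150171873173503 - 0.189888743055148*z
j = 0.412009523676852*z + 0.548704570383691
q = -0.034334126973071*z - 0.0457253808653076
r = -0.544511487586937*z - 0.696974385282515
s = -1.3046968249767*z - 1.73756447288169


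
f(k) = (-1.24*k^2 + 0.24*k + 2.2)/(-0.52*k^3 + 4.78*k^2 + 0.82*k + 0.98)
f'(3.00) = -0.10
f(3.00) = -0.25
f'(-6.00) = -0.01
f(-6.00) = -0.16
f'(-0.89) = 1.02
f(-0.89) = 0.23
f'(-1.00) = 0.75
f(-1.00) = 0.13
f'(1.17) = -0.48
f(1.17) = 0.10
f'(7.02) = -0.41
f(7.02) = -0.92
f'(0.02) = -2.04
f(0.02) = 2.21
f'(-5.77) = -0.01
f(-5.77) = -0.16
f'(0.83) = -0.94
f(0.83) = 0.33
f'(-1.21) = 0.43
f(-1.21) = 0.01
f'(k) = (0.24 - 2.48*k)/(-0.52*k^3 + 4.78*k^2 + 0.82*k + 0.98) + (-1.24*k^2 + 0.24*k + 2.2)*(1.56*k^2 - 9.56*k - 0.82)/(-0.52*k^3 + 4.78*k^2 + 0.82*k + 0.98)^2 = (-0.6448*k^4 + 0.249599999999999*k^3 + 1.268*k^2 - 23.4624*k - 1.5688)/(0.2704*k^6 - 4.9712*k^5 + 21.9956*k^4 + 6.82*k^3 + 10.0412*k^2 + 1.6072*k + 0.9604)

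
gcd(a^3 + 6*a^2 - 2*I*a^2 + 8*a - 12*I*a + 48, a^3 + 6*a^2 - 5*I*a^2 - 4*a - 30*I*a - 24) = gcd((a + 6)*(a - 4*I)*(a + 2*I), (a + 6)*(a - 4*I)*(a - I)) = a^2 + a*(6 - 4*I) - 24*I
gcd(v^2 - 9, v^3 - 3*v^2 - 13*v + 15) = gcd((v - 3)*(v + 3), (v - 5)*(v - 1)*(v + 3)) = v + 3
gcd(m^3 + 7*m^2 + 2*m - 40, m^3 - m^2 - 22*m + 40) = m^2 + 3*m - 10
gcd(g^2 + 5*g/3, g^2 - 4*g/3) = g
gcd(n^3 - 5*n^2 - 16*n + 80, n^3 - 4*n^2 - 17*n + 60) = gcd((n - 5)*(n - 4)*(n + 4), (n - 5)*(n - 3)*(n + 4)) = n^2 - n - 20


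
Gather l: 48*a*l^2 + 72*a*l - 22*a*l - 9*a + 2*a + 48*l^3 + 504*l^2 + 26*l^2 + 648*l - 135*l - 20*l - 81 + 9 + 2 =-7*a + 48*l^3 + l^2*(48*a + 530) + l*(50*a + 493) - 70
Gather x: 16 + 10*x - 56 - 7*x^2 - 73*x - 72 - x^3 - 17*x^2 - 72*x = -x^3 - 24*x^2 - 135*x - 112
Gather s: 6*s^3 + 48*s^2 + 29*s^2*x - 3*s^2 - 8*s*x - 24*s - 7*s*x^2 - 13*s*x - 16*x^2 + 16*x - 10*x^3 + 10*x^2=6*s^3 + s^2*(29*x + 45) + s*(-7*x^2 - 21*x - 24) - 10*x^3 - 6*x^2 + 16*x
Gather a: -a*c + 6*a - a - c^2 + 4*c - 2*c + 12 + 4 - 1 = a*(5 - c) - c^2 + 2*c + 15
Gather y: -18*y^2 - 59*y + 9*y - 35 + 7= -18*y^2 - 50*y - 28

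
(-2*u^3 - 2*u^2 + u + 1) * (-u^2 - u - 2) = 2*u^5 + 4*u^4 + 5*u^3 + 2*u^2 - 3*u - 2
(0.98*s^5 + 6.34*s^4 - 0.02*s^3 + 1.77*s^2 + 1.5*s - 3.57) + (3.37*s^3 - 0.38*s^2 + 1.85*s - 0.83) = 0.98*s^5 + 6.34*s^4 + 3.35*s^3 + 1.39*s^2 + 3.35*s - 4.4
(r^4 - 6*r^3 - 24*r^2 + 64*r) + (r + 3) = r^4 - 6*r^3 - 24*r^2 + 65*r + 3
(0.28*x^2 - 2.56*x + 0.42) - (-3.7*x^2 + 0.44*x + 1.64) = 3.98*x^2 - 3.0*x - 1.22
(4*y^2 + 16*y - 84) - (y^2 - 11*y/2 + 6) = 3*y^2 + 43*y/2 - 90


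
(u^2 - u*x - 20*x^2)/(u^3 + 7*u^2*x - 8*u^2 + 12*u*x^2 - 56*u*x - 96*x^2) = (u - 5*x)/(u^2 + 3*u*x - 8*u - 24*x)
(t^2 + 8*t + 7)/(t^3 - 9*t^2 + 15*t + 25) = (t + 7)/(t^2 - 10*t + 25)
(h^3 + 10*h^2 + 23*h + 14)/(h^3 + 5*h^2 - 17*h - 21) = (h + 2)/(h - 3)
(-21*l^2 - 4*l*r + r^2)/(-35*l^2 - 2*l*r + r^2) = (3*l + r)/(5*l + r)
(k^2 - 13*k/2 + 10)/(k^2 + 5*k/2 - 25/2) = (k - 4)/(k + 5)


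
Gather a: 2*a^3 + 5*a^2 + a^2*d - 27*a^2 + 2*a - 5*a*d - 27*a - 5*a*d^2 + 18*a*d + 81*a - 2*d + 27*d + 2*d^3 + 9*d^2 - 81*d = 2*a^3 + a^2*(d - 22) + a*(-5*d^2 + 13*d + 56) + 2*d^3 + 9*d^2 - 56*d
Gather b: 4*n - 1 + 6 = 4*n + 5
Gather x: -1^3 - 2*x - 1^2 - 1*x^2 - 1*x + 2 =-x^2 - 3*x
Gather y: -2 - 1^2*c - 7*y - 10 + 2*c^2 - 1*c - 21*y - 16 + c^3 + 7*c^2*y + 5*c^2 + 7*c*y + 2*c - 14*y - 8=c^3 + 7*c^2 + y*(7*c^2 + 7*c - 42) - 36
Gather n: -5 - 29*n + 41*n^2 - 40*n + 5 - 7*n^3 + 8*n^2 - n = -7*n^3 + 49*n^2 - 70*n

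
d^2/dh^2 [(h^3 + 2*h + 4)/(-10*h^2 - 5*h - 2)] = 82*h*(-5*h^2 - 30*h - 12)/(1000*h^6 + 1500*h^5 + 1350*h^4 + 725*h^3 + 270*h^2 + 60*h + 8)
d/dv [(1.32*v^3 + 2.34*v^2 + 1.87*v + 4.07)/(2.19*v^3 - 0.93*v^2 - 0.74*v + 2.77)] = (-1.77635683940025e-15*v^5 - 6.3522*v^4 - 10.1442*v^3 - 15.7632*v^2 + 20.5338*v + 8.1917)/(4.7961*v^6 - 4.0734*v^5 - 2.3763*v^4 + 13.509*v^3 - 4.6046*v^2 - 4.0996*v + 7.6729)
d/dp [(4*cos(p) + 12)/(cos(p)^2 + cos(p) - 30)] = 4*(cos(p)^2 + 6*cos(p) + 33)*sin(p)/(cos(p)^2 + cos(p) - 30)^2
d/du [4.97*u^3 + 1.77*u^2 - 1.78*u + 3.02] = 14.91*u^2 + 3.54*u - 1.78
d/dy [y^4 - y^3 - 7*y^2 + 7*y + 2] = 4*y^3 - 3*y^2 - 14*y + 7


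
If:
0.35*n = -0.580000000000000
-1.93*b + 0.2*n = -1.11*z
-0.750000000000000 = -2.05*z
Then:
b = 0.04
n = -1.66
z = 0.37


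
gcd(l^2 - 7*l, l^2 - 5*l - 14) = l - 7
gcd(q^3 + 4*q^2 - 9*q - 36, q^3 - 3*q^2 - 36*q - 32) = q + 4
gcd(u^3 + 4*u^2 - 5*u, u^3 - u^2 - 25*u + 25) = u^2 + 4*u - 5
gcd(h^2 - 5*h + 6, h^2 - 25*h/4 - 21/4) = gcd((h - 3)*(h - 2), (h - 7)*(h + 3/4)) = 1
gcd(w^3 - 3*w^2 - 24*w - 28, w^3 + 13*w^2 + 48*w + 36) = 1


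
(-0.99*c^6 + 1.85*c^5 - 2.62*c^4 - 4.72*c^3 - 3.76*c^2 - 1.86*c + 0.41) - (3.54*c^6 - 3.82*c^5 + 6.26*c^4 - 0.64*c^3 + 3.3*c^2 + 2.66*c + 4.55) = -4.53*c^6 + 5.67*c^5 - 8.88*c^4 - 4.08*c^3 - 7.06*c^2 - 4.52*c - 4.14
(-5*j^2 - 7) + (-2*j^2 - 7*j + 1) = -7*j^2 - 7*j - 6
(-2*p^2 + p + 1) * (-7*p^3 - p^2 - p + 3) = 14*p^5 - 5*p^4 - 6*p^3 - 8*p^2 + 2*p + 3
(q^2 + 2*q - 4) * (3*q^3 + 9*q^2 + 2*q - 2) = 3*q^5 + 15*q^4 + 8*q^3 - 34*q^2 - 12*q + 8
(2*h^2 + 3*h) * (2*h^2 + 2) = 4*h^4 + 6*h^3 + 4*h^2 + 6*h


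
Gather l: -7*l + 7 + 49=56 - 7*l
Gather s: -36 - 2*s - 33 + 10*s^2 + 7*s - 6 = 10*s^2 + 5*s - 75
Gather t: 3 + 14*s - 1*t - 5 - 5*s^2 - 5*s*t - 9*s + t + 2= -5*s^2 - 5*s*t + 5*s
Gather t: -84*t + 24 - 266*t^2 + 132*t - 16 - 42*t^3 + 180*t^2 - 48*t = -42*t^3 - 86*t^2 + 8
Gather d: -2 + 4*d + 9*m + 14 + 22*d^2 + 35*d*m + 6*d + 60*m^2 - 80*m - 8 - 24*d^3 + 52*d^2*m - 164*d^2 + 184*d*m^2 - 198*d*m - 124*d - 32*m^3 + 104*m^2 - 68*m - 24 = -24*d^3 + d^2*(52*m - 142) + d*(184*m^2 - 163*m - 114) - 32*m^3 + 164*m^2 - 139*m - 20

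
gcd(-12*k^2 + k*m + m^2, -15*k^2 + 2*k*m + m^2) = 3*k - m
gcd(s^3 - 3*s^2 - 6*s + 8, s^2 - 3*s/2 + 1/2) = s - 1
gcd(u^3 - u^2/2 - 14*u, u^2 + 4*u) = u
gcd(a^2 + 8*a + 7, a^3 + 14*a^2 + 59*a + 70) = a + 7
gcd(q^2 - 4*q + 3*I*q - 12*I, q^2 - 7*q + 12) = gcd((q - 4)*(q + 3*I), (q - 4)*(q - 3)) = q - 4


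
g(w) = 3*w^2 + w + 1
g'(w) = 6*w + 1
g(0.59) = 2.63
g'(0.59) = 4.54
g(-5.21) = 77.22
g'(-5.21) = -30.26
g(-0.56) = 1.38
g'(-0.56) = -2.36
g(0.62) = 2.77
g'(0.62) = 4.72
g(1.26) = 7.02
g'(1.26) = 8.56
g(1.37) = 8.00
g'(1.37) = 9.22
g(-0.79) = 2.08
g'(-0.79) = -3.74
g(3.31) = 37.18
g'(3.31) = 20.86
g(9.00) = 253.00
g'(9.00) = 55.00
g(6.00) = 115.00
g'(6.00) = 37.00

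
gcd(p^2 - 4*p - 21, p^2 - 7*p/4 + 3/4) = 1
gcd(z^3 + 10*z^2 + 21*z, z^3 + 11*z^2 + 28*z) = z^2 + 7*z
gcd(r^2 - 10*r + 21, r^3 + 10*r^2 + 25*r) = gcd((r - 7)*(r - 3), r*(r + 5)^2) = 1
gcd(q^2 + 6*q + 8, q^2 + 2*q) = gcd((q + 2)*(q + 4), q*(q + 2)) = q + 2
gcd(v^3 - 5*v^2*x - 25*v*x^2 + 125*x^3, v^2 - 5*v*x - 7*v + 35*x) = -v + 5*x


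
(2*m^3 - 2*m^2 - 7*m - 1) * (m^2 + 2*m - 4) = 2*m^5 + 2*m^4 - 19*m^3 - 7*m^2 + 26*m + 4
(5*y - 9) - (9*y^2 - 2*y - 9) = -9*y^2 + 7*y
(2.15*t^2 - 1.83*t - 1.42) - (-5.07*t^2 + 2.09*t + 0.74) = 7.22*t^2 - 3.92*t - 2.16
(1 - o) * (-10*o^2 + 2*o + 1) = 10*o^3 - 12*o^2 + o + 1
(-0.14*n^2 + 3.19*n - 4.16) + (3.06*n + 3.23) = -0.14*n^2 + 6.25*n - 0.93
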